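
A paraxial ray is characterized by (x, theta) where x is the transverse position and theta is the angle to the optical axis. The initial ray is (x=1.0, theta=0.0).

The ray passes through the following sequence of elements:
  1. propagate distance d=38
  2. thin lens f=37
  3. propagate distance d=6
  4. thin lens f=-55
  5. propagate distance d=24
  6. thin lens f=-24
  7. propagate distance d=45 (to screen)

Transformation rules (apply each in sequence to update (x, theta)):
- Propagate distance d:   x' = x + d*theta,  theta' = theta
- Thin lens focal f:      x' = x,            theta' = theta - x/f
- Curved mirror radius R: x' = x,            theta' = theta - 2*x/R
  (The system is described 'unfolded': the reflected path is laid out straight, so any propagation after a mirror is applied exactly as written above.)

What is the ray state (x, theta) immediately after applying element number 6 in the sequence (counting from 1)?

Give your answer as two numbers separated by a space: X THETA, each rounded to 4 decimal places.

Answer: 0.5548 0.0113

Derivation:
Initial: x=1.0000 theta=0.0000
After 1 (propagate distance d=38): x=1.0000 theta=0.0000
After 2 (thin lens f=37): x=1.0000 theta=-1/37 (≈-0.0270)
After 3 (propagate distance d=6): x=31/37 (≈0.8378) theta=-1/37 (≈-0.0270)
After 4 (thin lens f=-55): x=31/37 (≈0.8378) theta=-24/2035 (≈-0.0118)
After 5 (propagate distance d=24): x=1129/2035 (≈0.5548) theta=-24/2035 (≈-0.0118)
After 6 (thin lens f=-24): x=1129/2035 (≈0.5548) theta=553/48840 (≈0.0113)
Rounded to 4 decimal places: x = 0.5548, theta = 0.0113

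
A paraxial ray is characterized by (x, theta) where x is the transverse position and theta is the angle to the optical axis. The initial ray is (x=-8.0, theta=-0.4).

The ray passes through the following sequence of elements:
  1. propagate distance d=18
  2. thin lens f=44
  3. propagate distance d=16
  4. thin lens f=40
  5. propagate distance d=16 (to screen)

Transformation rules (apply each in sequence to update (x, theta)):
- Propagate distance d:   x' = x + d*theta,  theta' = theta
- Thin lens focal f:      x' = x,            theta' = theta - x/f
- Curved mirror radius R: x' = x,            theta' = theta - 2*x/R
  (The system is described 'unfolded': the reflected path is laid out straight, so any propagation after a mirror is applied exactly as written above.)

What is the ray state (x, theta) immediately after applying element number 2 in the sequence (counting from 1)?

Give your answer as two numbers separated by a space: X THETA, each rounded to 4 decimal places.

Answer: -15.2000 -0.0545

Derivation:
Initial: x=-8.0000 theta=-0.4000
After 1 (propagate distance d=18): x=-15.2000 theta=-0.4000
After 2 (thin lens f=44): x=-15.2000 theta=-3/55 (≈-0.0545)
Rounded to 4 decimal places: x = -15.2000, theta = -0.0545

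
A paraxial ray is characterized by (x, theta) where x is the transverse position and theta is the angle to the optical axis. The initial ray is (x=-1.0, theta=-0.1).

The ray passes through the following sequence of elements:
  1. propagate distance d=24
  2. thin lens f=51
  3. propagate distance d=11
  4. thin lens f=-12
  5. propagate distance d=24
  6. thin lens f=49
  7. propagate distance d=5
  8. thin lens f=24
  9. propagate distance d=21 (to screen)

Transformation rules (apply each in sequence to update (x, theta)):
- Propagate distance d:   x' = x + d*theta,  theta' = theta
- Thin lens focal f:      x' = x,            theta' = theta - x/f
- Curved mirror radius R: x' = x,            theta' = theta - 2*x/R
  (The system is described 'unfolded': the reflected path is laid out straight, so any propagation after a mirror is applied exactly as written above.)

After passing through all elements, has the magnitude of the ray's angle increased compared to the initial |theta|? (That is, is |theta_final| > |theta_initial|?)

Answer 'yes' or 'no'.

Initial: x=-1.0000 theta=-0.1000
After 1 (propagate distance d=24): x=-3.4000 theta=-0.1000
After 2 (thin lens f=51): x=-3.4000 theta=-1/30 (≈-0.0333)
After 3 (propagate distance d=11): x=-113/30 (≈-3.7667) theta=-1/30 (≈-0.0333)
After 4 (thin lens f=-12): x=-113/30 (≈-3.7667) theta=-25/72 (≈-0.3472)
After 5 (propagate distance d=24): x=-12.1000 theta=-25/72 (≈-0.3472)
After 6 (thin lens f=49): x=-12.1000 theta=-1769/17640 (≈-0.1003)
After 7 (propagate distance d=5): x=-222289/17640 (≈-12.6014) theta=-1769/17640 (≈-0.1003)
After 8 (thin lens f=24): x=-222289/17640 (≈-12.6014) theta=179833/423360 (≈0.4248)
After 9 (propagate distance d=21 (to screen)): x=-519481/141120 (≈-3.6811) theta=179833/423360 (≈0.4248)
|theta_initial|=0.1000 |theta_final|=179833/423360 (≈0.4248) -> increased

Answer: yes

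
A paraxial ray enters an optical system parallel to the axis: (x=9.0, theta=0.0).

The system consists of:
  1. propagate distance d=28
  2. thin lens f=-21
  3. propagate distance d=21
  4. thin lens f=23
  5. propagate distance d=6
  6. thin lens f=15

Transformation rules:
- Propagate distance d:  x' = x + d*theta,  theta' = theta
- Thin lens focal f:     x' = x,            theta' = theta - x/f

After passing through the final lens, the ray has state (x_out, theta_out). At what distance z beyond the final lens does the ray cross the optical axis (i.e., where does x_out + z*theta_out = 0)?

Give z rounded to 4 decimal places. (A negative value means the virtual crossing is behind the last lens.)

Answer: 11.2401

Derivation:
Initial: x=9.0000 theta=0.0000
After 1 (propagate distance d=28): x=9.0000 theta=0.0000
After 2 (thin lens f=-21): x=9.0000 theta=3/7 (≈0.4286)
After 3 (propagate distance d=21): x=18.0000 theta=3/7 (≈0.4286)
After 4 (thin lens f=23): x=18.0000 theta=-57/161 (≈-0.3540)
After 5 (propagate distance d=6): x=2556/161 (≈15.8758) theta=-57/161 (≈-0.3540)
After 6 (thin lens f=15): x=2556/161 (≈15.8758) theta=-1137/805 (≈-1.4124)
z_focus = -x_out/theta_out = -(2556/161)/(-1137/805) = 4260/379 ≈ 11.2401
Rounded to 4 decimal places: z = 11.2401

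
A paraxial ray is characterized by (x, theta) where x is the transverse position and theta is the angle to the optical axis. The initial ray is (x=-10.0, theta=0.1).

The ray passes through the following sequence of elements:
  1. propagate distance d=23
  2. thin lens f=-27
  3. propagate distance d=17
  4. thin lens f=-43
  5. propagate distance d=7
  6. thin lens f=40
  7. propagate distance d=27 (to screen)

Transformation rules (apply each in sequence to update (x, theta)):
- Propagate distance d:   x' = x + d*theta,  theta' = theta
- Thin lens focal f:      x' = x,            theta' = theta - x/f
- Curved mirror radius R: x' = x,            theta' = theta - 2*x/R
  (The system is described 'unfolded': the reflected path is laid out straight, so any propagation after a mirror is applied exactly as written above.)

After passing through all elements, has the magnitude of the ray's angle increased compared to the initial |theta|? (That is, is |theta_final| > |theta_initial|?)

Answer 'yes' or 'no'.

Initial: x=-10.0000 theta=0.1000
After 1 (propagate distance d=23): x=-7.7000 theta=0.1000
After 2 (thin lens f=-27): x=-7.7000 theta=-5/27 (≈-0.1852)
After 3 (propagate distance d=17): x=-2929/270 (≈-10.8481) theta=-5/27 (≈-0.1852)
After 4 (thin lens f=-43): x=-2929/270 (≈-10.8481) theta=-1693/3870 (≈-0.4375)
After 5 (propagate distance d=7): x=-16150/1161 (≈-13.9104) theta=-1693/3870 (≈-0.4375)
After 6 (thin lens f=40): x=-16150/1161 (≈-13.9104) theta=-2083/23220 (≈-0.0897)
After 7 (propagate distance d=27 (to screen)): x=-379241/23220 (≈-16.3325) theta=-2083/23220 (≈-0.0897)
|theta_initial|=0.1000 |theta_final|=2083/23220 (≈0.0897) -> not increased

Answer: no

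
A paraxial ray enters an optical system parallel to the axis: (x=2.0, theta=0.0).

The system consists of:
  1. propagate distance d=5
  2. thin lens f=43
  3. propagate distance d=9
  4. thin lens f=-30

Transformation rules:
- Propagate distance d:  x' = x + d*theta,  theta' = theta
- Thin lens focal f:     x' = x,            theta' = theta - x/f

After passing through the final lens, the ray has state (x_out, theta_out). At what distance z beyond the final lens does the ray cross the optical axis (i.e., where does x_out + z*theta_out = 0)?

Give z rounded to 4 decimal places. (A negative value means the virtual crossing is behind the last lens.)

Answer: -255.0000

Derivation:
Initial: x=2.0000 theta=0.0000
After 1 (propagate distance d=5): x=2.0000 theta=0.0000
After 2 (thin lens f=43): x=2.0000 theta=-2/43 (≈-0.0465)
After 3 (propagate distance d=9): x=68/43 (≈1.5814) theta=-2/43 (≈-0.0465)
After 4 (thin lens f=-30): x=68/43 (≈1.5814) theta=4/645 (≈0.0062)
z_focus = -x_out/theta_out = -(68/43)/(4/645) = -255.0000
Rounded to 4 decimal places: z = -255.0000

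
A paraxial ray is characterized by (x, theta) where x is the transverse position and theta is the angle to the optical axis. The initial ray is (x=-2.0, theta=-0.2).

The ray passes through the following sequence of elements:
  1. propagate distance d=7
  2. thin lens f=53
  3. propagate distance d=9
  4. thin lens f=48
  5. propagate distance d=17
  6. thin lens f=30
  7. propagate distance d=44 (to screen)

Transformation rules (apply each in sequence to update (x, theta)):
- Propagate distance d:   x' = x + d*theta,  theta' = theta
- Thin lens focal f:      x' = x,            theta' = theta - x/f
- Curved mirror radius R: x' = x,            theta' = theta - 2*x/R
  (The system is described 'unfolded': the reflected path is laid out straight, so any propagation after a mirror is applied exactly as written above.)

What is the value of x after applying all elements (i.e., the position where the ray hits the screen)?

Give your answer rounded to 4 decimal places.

Initial: x=-2.0000 theta=-0.2000
After 1 (propagate distance d=7): x=-3.4000 theta=-0.2000
After 2 (thin lens f=53): x=-3.4000 theta=-36/265 (≈-0.1358)
After 3 (propagate distance d=9): x=-245/53 (≈-4.6226) theta=-36/265 (≈-0.1358)
After 4 (thin lens f=48): x=-245/53 (≈-4.6226) theta=-503/12720 (≈-0.0395)
After 5 (propagate distance d=17): x=-67351/12720 (≈-5.2949) theta=-503/12720 (≈-0.0395)
After 6 (thin lens f=30): x=-67351/12720 (≈-5.2949) theta=52261/381600 (≈0.1370)
After 7 (propagate distance d=44 (to screen)): x=139477/190800 (≈0.7310) theta=52261/381600 (≈0.1370)
Rounded to 4 decimal places: x = 0.7310

Answer: 0.7310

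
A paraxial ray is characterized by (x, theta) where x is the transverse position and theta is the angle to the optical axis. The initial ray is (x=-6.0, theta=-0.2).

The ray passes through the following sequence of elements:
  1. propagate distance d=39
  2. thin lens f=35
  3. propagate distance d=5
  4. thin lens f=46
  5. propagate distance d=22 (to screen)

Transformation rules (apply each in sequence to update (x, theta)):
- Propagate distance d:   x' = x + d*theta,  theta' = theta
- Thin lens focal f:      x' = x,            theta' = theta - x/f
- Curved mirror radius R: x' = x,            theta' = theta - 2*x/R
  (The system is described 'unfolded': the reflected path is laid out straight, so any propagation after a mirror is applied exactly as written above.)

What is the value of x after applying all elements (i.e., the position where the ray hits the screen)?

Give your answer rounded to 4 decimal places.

Initial: x=-6.0000 theta=-0.2000
After 1 (propagate distance d=39): x=-13.8000 theta=-0.2000
After 2 (thin lens f=35): x=-13.8000 theta=34/175 (≈0.1943)
After 3 (propagate distance d=5): x=-449/35 (≈-12.8286) theta=34/175 (≈0.1943)
After 4 (thin lens f=46): x=-449/35 (≈-12.8286) theta=3809/8050 (≈0.4732)
After 5 (propagate distance d=22 (to screen)): x=-9736/4025 (≈-2.4189) theta=3809/8050 (≈0.4732)
Rounded to 4 decimal places: x = -2.4189

Answer: -2.4189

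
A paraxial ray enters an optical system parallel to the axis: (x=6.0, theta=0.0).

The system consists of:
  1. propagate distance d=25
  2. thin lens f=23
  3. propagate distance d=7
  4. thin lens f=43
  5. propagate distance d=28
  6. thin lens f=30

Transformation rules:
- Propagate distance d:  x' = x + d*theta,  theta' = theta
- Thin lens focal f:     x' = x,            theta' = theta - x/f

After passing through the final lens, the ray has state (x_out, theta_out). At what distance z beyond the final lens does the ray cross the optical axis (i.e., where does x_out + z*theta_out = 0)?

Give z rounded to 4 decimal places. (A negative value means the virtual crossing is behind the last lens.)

Answer: -35.8809

Derivation:
Initial: x=6.0000 theta=0.0000
After 1 (propagate distance d=25): x=6.0000 theta=0.0000
After 2 (thin lens f=23): x=6.0000 theta=-6/23 (≈-0.2609)
After 3 (propagate distance d=7): x=96/23 (≈4.1739) theta=-6/23 (≈-0.2609)
After 4 (thin lens f=43): x=96/23 (≈4.1739) theta=-354/989 (≈-0.3579)
After 5 (propagate distance d=28): x=-5784/989 (≈-5.8483) theta=-354/989 (≈-0.3579)
After 6 (thin lens f=30): x=-5784/989 (≈-5.8483) theta=-806/4945 (≈-0.1630)
z_focus = -x_out/theta_out = -(-5784/989)/(-806/4945) = -14460/403 ≈ -35.8809
Rounded to 4 decimal places: z = -35.8809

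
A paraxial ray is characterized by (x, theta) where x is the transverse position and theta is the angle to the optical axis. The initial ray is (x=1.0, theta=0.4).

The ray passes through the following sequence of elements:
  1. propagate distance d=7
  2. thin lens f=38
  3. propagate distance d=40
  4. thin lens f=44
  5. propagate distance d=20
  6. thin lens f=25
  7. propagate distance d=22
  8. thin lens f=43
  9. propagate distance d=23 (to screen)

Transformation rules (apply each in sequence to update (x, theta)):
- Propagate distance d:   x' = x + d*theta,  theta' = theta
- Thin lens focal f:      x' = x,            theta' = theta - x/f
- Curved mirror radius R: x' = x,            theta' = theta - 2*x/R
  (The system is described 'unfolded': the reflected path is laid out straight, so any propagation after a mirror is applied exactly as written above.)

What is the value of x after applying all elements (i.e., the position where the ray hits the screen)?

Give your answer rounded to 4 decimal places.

Initial: x=1.0000 theta=0.4000
After 1 (propagate distance d=7): x=3.8000 theta=0.4000
After 2 (thin lens f=38): x=3.8000 theta=0.3000
After 3 (propagate distance d=40): x=15.8000 theta=0.3000
After 4 (thin lens f=44): x=15.8000 theta=-13/220 (≈-0.0591)
After 5 (propagate distance d=20): x=804/55 (≈14.6182) theta=-13/220 (≈-0.0591)
After 6 (thin lens f=25): x=804/55 (≈14.6182) theta=-3541/5500 (≈-0.6438)
After 7 (propagate distance d=22): x=1249/2750 (≈0.4542) theta=-3541/5500 (≈-0.6438)
After 8 (thin lens f=43): x=1249/2750 (≈0.4542) theta=-154761/236500 (≈-0.6544)
After 9 (propagate distance d=23 (to screen)): x=-3452089/236500 (≈-14.5966) theta=-154761/236500 (≈-0.6544)
Rounded to 4 decimal places: x = -14.5966

Answer: -14.5966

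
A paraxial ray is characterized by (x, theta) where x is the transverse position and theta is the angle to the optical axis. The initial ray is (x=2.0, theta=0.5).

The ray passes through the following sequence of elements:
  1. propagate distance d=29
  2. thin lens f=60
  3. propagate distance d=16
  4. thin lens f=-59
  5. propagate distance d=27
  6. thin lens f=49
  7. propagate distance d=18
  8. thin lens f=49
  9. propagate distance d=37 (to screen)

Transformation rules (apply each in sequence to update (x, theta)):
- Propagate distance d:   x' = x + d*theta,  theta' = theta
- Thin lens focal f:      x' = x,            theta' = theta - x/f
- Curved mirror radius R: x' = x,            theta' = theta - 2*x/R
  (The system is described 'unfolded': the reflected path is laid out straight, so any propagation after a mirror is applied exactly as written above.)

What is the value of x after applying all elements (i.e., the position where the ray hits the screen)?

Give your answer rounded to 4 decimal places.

Answer: 2.1938

Derivation:
Initial: x=2.0000 theta=0.5000
After 1 (propagate distance d=29): x=16.5000 theta=0.5000
After 2 (thin lens f=60): x=16.5000 theta=0.2250
After 3 (propagate distance d=16): x=20.1000 theta=0.2250
After 4 (thin lens f=-59): x=20.1000 theta=267/472 (≈0.5657)
After 5 (propagate distance d=27): x=83481/2360 (≈35.3733) theta=267/472 (≈0.5657)
After 6 (thin lens f=49): x=83481/2360 (≈35.3733) theta=-9033/57820 (≈-0.1562)
After 7 (propagate distance d=18): x=3765381/115640 (≈32.5612) theta=-9033/57820 (≈-0.1562)
After 8 (thin lens f=49): x=3765381/115640 (≈32.5612) theta=-930123/1133272 (≈-0.8207)
After 9 (propagate distance d=37 (to screen)): x=6215457/2833180 (≈2.1938) theta=-930123/1133272 (≈-0.8207)
Rounded to 4 decimal places: x = 2.1938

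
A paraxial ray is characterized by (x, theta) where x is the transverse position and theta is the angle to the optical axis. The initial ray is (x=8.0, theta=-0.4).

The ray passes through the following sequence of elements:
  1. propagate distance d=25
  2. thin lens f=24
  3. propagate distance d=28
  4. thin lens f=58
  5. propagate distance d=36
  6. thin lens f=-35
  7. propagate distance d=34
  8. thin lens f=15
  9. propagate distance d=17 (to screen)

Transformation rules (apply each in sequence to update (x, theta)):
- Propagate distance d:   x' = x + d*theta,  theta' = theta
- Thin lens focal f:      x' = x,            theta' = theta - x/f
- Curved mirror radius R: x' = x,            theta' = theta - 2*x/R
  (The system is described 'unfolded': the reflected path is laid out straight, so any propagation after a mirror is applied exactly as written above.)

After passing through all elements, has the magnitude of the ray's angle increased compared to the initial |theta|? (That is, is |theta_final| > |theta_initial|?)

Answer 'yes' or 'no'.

Answer: yes

Derivation:
Initial: x=8.0000 theta=-0.4000
After 1 (propagate distance d=25): x=-2.0000 theta=-0.4000
After 2 (thin lens f=24): x=-2.0000 theta=-19/60 (≈-0.3167)
After 3 (propagate distance d=28): x=-163/15 (≈-10.8667) theta=-19/60 (≈-0.3167)
After 4 (thin lens f=58): x=-163/15 (≈-10.8667) theta=-15/116 (≈-0.1293)
After 5 (propagate distance d=36): x=-6752/435 (≈-15.5218) theta=-15/116 (≈-0.1293)
After 6 (thin lens f=-35): x=-6752/435 (≈-15.5218) theta=-34883/60900 (≈-0.5728)
After 7 (propagate distance d=34): x=-355217/10150 (≈-34.9967) theta=-34883/60900 (≈-0.5728)
After 8 (thin lens f=15): x=-355217/10150 (≈-34.9967) theta=178673/101500 (≈1.7603)
After 9 (propagate distance d=17 (to screen)): x=-514729/101500 (≈-5.0712) theta=178673/101500 (≈1.7603)
|theta_initial|=0.4000 |theta_final|=178673/101500 (≈1.7603) -> increased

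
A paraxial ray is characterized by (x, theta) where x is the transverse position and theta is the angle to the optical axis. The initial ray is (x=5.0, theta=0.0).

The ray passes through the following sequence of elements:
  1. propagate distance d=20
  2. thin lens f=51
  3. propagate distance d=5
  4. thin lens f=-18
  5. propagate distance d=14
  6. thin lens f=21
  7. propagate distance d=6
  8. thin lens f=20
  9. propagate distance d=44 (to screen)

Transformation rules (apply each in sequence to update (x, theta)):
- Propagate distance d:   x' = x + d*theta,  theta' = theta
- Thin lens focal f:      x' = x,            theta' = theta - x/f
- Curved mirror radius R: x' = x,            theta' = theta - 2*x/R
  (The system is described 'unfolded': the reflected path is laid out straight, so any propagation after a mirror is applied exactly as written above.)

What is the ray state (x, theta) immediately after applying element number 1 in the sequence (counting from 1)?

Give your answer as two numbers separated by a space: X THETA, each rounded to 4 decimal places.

Answer: 5.0000 0.0000

Derivation:
Initial: x=5.0000 theta=0.0000
After 1 (propagate distance d=20): x=5.0000 theta=0.0000
Rounded to 4 decimal places: x = 5.0000, theta = 0.0000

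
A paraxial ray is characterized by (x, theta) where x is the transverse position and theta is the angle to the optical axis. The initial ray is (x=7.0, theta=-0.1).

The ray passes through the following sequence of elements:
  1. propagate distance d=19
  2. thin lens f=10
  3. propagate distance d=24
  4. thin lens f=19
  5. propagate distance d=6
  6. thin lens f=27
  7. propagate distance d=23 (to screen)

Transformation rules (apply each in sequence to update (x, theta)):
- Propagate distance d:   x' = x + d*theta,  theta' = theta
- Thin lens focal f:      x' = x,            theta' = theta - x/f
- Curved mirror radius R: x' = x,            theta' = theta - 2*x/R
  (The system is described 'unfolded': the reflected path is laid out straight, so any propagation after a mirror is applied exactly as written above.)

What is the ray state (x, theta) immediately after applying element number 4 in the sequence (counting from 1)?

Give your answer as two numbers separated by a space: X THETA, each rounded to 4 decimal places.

Answer: -9.5400 -0.1079

Derivation:
Initial: x=7.0000 theta=-0.1000
After 1 (propagate distance d=19): x=5.1000 theta=-0.1000
After 2 (thin lens f=10): x=5.1000 theta=-0.6100
After 3 (propagate distance d=24): x=-9.5400 theta=-0.6100
After 4 (thin lens f=19): x=-9.5400 theta=-41/380 (≈-0.1079)
Rounded to 4 decimal places: x = -9.5400, theta = -0.1079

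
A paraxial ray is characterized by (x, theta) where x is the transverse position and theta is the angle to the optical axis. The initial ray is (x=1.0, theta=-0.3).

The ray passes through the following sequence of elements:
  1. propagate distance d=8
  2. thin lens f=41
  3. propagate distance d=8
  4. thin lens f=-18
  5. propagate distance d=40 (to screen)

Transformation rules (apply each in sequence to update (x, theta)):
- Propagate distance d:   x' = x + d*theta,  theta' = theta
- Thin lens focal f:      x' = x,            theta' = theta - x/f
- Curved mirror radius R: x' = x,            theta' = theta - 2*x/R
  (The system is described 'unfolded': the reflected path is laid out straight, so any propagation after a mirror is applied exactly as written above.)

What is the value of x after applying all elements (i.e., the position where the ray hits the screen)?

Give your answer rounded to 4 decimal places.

Answer: -21.9984

Derivation:
Initial: x=1.0000 theta=-0.3000
After 1 (propagate distance d=8): x=-1.4000 theta=-0.3000
After 2 (thin lens f=41): x=-1.4000 theta=-109/410 (≈-0.2659)
After 3 (propagate distance d=8): x=-723/205 (≈-3.5268) theta=-109/410 (≈-0.2659)
After 4 (thin lens f=-18): x=-723/205 (≈-3.5268) theta=-284/615 (≈-0.4618)
After 5 (propagate distance d=40 (to screen)): x=-13529/615 (≈-21.9984) theta=-284/615 (≈-0.4618)
Rounded to 4 decimal places: x = -21.9984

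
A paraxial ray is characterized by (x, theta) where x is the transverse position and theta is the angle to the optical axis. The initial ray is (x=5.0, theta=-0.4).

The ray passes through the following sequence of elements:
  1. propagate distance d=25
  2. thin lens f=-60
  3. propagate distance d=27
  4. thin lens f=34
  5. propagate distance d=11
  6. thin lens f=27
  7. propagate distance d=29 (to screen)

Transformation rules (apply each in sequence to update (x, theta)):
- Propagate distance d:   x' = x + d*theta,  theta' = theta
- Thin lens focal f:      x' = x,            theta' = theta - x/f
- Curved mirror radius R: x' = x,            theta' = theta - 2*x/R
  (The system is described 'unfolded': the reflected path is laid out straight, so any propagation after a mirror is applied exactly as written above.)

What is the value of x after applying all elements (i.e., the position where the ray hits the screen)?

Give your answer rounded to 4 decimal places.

Answer: 2.6772

Derivation:
Initial: x=5.0000 theta=-0.4000
After 1 (propagate distance d=25): x=-5.0000 theta=-0.4000
After 2 (thin lens f=-60): x=-5.0000 theta=-29/60 (≈-0.4833)
After 3 (propagate distance d=27): x=-18.0500 theta=-29/60 (≈-0.4833)
After 4 (thin lens f=34): x=-18.0500 theta=97/2040 (≈0.0475)
After 5 (propagate distance d=11): x=-7151/408 (≈-17.5270) theta=97/2040 (≈0.0475)
After 6 (thin lens f=27): x=-7151/408 (≈-17.5270) theta=19187/27540 (≈0.6967)
After 7 (propagate distance d=29 (to screen)): x=147461/55080 (≈2.6772) theta=19187/27540 (≈0.6967)
Rounded to 4 decimal places: x = 2.6772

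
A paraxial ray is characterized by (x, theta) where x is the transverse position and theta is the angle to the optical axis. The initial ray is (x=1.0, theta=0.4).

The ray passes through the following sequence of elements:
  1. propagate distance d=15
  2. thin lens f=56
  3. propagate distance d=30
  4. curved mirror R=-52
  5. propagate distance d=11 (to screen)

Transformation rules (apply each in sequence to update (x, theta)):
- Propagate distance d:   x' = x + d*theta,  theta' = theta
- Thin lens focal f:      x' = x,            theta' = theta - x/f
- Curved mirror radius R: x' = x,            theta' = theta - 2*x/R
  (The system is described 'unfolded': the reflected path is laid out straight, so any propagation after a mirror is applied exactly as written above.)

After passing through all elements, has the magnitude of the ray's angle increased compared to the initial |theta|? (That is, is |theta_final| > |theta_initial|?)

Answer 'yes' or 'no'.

Initial: x=1.0000 theta=0.4000
After 1 (propagate distance d=15): x=7.0000 theta=0.4000
After 2 (thin lens f=56): x=7.0000 theta=0.2750
After 3 (propagate distance d=30): x=15.2500 theta=0.2750
After 4 (curved mirror R=-52): x=15.2500 theta=56/65 (≈0.8615)
After 5 (propagate distance d=11 (to screen)): x=6429/260 (≈24.7269) theta=56/65 (≈0.8615)
|theta_initial|=0.4000 |theta_final|=56/65 (≈0.8615) -> increased

Answer: yes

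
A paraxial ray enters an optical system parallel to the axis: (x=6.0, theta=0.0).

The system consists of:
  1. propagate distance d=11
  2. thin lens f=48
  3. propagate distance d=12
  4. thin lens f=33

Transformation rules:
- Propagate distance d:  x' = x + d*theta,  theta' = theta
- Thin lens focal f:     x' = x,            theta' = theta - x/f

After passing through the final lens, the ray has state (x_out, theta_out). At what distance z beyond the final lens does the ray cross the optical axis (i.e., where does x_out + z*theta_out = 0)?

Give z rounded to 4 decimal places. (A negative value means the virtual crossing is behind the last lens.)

Initial: x=6.0000 theta=0.0000
After 1 (propagate distance d=11): x=6.0000 theta=0.0000
After 2 (thin lens f=48): x=6.0000 theta=-0.1250
After 3 (propagate distance d=12): x=4.5000 theta=-0.1250
After 4 (thin lens f=33): x=4.5000 theta=-23/88 (≈-0.2614)
z_focus = -x_out/theta_out = -(4.5000)/(-23/88) = 396/23 ≈ 17.2174
Rounded to 4 decimal places: z = 17.2174

Answer: 17.2174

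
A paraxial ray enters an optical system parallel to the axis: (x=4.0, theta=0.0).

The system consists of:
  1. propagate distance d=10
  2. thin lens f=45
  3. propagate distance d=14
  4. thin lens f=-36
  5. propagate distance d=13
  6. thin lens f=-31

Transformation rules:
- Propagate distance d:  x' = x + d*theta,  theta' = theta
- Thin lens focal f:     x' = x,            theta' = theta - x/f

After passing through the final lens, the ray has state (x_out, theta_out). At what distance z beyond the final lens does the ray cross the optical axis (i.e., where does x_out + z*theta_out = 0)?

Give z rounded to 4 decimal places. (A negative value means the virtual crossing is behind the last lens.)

Initial: x=4.0000 theta=0.0000
After 1 (propagate distance d=10): x=4.0000 theta=0.0000
After 2 (thin lens f=45): x=4.0000 theta=-4/45 (≈-0.0889)
After 3 (propagate distance d=14): x=124/45 (≈2.7556) theta=-4/45 (≈-0.0889)
After 4 (thin lens f=-36): x=124/45 (≈2.7556) theta=-1/81 (≈-0.0123)
After 5 (propagate distance d=13): x=1051/405 (≈2.5951) theta=-1/81 (≈-0.0123)
After 6 (thin lens f=-31): x=1051/405 (≈2.5951) theta=896/12555 (≈0.0714)
z_focus = -x_out/theta_out = -(1051/405)/(896/12555) = -32581/896 ≈ -36.3627
Rounded to 4 decimal places: z = -36.3627

Answer: -36.3627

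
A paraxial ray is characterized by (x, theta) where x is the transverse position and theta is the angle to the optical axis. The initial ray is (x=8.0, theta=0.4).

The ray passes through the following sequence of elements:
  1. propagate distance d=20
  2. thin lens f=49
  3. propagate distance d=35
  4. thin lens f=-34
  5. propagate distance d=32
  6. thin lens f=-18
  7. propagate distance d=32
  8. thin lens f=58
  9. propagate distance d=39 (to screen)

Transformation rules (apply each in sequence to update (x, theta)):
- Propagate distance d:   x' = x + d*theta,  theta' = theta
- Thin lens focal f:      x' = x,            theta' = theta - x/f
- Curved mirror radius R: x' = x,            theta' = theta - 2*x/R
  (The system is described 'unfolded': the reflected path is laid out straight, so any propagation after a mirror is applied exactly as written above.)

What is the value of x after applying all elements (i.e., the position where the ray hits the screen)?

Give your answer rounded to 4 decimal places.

Answer: 148.8108

Derivation:
Initial: x=8.0000 theta=0.4000
After 1 (propagate distance d=20): x=16.0000 theta=0.4000
After 2 (thin lens f=49): x=16.0000 theta=18/245 (≈0.0735)
After 3 (propagate distance d=35): x=130/7 (≈18.5714) theta=18/245 (≈0.0735)
After 4 (thin lens f=-34): x=130/7 (≈18.5714) theta=2581/4165 (≈0.6197)
After 5 (propagate distance d=32): x=159942/4165 (≈38.4014) theta=2581/4165 (≈0.6197)
After 6 (thin lens f=-18): x=159942/4165 (≈38.4014) theta=6880/2499 (≈2.7531)
After 7 (propagate distance d=32): x=92978/735 (≈126.5007) theta=6880/2499 (≈2.7531)
After 8 (thin lens f=58): x=92978/735 (≈126.5007) theta=207287/362355 (≈0.5721)
After 9 (propagate distance d=39 (to screen)): x=53922347/362355 (≈148.8108) theta=207287/362355 (≈0.5721)
Rounded to 4 decimal places: x = 148.8108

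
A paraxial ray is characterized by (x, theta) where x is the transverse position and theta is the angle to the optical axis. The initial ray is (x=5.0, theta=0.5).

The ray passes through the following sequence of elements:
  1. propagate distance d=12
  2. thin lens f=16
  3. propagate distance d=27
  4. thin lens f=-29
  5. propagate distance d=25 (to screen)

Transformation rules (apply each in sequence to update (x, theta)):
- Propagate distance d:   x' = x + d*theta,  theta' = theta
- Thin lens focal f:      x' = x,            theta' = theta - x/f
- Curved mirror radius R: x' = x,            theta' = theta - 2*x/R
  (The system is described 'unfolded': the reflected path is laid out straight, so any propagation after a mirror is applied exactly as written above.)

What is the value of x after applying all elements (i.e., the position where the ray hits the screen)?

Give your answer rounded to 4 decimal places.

Initial: x=5.0000 theta=0.5000
After 1 (propagate distance d=12): x=11.0000 theta=0.5000
After 2 (thin lens f=16): x=11.0000 theta=-0.1875
After 3 (propagate distance d=27): x=5.9375 theta=-0.1875
After 4 (thin lens f=-29): x=5.9375 theta=1/58 (≈0.0172)
After 5 (propagate distance d=25 (to screen)): x=2955/464 (≈6.3685) theta=1/58 (≈0.0172)
Rounded to 4 decimal places: x = 6.3685

Answer: 6.3685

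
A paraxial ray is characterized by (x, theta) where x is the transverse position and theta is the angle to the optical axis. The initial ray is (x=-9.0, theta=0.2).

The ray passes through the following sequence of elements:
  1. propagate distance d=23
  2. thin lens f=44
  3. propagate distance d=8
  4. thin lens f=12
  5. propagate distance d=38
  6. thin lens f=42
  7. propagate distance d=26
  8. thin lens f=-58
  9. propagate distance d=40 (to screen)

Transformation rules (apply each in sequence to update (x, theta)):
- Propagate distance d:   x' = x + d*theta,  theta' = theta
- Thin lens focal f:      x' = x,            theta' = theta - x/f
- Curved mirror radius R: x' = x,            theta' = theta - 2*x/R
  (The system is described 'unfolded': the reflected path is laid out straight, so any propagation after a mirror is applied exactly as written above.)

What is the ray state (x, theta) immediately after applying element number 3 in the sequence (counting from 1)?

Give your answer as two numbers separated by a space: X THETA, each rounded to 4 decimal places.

Initial: x=-9.0000 theta=0.2000
After 1 (propagate distance d=23): x=-4.4000 theta=0.2000
After 2 (thin lens f=44): x=-4.4000 theta=0.3000
After 3 (propagate distance d=8): x=-2.0000 theta=0.3000
Rounded to 4 decimal places: x = -2.0000, theta = 0.3000

Answer: -2.0000 0.3000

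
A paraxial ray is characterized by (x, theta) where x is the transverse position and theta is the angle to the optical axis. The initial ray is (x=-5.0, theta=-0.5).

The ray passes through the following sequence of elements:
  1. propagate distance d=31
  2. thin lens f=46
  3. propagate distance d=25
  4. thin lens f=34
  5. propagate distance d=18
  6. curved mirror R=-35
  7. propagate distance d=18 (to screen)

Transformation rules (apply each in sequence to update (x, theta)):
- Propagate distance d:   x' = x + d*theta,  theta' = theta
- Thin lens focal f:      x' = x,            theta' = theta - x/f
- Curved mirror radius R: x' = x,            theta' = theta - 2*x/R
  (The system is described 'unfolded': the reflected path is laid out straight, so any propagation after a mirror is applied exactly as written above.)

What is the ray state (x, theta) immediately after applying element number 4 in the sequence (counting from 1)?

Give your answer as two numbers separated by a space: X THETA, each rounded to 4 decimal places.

Answer: -21.8587 0.5886

Derivation:
Initial: x=-5.0000 theta=-0.5000
After 1 (propagate distance d=31): x=-20.5000 theta=-0.5000
After 2 (thin lens f=46): x=-20.5000 theta=-5/92 (≈-0.0543)
After 3 (propagate distance d=25): x=-2011/92 (≈-21.8587) theta=-5/92 (≈-0.0543)
After 4 (thin lens f=34): x=-2011/92 (≈-21.8587) theta=1841/3128 (≈0.5886)
Rounded to 4 decimal places: x = -21.8587, theta = 0.5886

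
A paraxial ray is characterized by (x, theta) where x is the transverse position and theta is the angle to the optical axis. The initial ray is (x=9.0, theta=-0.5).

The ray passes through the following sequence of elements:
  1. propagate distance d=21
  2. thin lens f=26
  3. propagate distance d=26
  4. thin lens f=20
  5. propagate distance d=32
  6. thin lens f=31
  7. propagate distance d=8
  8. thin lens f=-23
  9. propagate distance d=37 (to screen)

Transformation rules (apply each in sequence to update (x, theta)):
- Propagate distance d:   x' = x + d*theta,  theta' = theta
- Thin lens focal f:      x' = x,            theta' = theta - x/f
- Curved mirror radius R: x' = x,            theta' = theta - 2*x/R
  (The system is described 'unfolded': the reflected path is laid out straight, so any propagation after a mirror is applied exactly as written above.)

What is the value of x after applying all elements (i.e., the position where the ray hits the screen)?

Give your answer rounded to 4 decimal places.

Initial: x=9.0000 theta=-0.5000
After 1 (propagate distance d=21): x=-1.5000 theta=-0.5000
After 2 (thin lens f=26): x=-1.5000 theta=-23/52 (≈-0.4423)
After 3 (propagate distance d=26): x=-13.0000 theta=-23/52 (≈-0.4423)
After 4 (thin lens f=20): x=-13.0000 theta=27/130 (≈0.2077)
After 5 (propagate distance d=32): x=-413/65 (≈-6.3538) theta=27/130 (≈0.2077)
After 6 (thin lens f=31): x=-413/65 (≈-6.3538) theta=1663/4030 (≈0.4127)
After 7 (propagate distance d=8): x=-6151/2015 (≈-3.0526) theta=1663/4030 (≈0.4127)
After 8 (thin lens f=-23): x=-6151/2015 (≈-3.0526) theta=837/2990 (≈0.2799)
After 9 (propagate distance d=37 (to screen)): x=677093/92690 (≈7.3049) theta=837/2990 (≈0.2799)
Rounded to 4 decimal places: x = 7.3049

Answer: 7.3049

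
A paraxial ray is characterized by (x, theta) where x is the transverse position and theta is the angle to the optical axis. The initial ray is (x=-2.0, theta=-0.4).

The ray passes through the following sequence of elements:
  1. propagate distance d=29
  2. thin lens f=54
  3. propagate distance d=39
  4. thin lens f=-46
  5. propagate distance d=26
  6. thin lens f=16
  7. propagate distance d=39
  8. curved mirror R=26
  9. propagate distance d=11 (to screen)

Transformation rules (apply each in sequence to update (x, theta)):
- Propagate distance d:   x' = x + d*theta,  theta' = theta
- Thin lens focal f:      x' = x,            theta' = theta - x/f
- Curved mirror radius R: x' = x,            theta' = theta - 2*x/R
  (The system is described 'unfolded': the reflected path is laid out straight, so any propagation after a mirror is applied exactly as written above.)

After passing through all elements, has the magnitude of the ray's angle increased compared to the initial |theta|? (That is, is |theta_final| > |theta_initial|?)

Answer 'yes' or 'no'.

Initial: x=-2.0000 theta=-0.4000
After 1 (propagate distance d=29): x=-13.6000 theta=-0.4000
After 2 (thin lens f=54): x=-13.6000 theta=-4/27 (≈-0.1481)
After 3 (propagate distance d=39): x=-872/45 (≈-19.3778) theta=-4/27 (≈-0.1481)
After 4 (thin lens f=-46): x=-872/45 (≈-19.3778) theta=-1768/3105 (≈-0.5694)
After 5 (propagate distance d=26): x=-106136/3105 (≈-34.1823) theta=-1768/3105 (≈-0.5694)
After 6 (thin lens f=16): x=-106136/3105 (≈-34.1823) theta=9731/6210 (≈1.5670)
After 7 (propagate distance d=39): x=167237/6210 (≈26.9303) theta=9731/6210 (≈1.5670)
After 8 (curved mirror R=26): x=167237/6210 (≈26.9303) theta=-2263/4485 (≈-0.5046)
After 9 (propagate distance d=11 (to screen)): x=1726007/80730 (≈21.3800) theta=-2263/4485 (≈-0.5046)
|theta_initial|=0.4000 |theta_final|=2263/4485 (≈0.5046) -> increased

Answer: yes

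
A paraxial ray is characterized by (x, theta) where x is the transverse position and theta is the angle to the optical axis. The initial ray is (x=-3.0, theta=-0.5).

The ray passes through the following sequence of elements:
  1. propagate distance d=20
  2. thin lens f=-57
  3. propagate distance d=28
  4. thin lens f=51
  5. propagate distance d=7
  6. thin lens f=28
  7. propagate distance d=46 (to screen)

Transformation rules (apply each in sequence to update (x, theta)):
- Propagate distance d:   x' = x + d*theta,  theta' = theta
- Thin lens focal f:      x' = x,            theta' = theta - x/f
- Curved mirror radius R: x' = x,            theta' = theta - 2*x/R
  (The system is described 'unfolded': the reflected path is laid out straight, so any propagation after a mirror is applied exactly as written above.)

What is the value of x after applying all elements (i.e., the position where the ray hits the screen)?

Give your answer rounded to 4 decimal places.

Initial: x=-3.0000 theta=-0.5000
After 1 (propagate distance d=20): x=-13.0000 theta=-0.5000
After 2 (thin lens f=-57): x=-13.0000 theta=-83/114 (≈-0.7281)
After 3 (propagate distance d=28): x=-1903/57 (≈-33.3860) theta=-83/114 (≈-0.7281)
After 4 (thin lens f=51): x=-1903/57 (≈-33.3860) theta=-427/5814 (≈-0.0734)
After 5 (propagate distance d=7): x=-197095/5814 (≈-33.9001) theta=-427/5814 (≈-0.0734)
After 6 (thin lens f=28): x=-197095/5814 (≈-33.9001) theta=20571/18088 (≈1.1373)
After 7 (propagate distance d=46 (to screen)): x=1498867/81396 (≈18.4145) theta=20571/18088 (≈1.1373)
Rounded to 4 decimal places: x = 18.4145

Answer: 18.4145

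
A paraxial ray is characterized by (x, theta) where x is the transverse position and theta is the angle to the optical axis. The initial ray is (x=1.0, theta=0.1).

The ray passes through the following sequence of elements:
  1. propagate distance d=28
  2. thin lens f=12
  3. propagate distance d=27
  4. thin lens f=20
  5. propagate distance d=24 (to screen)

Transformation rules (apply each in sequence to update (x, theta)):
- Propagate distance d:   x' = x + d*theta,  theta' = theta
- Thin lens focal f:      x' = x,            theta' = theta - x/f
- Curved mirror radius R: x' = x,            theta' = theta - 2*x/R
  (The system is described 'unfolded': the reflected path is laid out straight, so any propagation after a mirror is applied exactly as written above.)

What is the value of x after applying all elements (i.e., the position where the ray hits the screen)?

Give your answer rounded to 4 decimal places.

Initial: x=1.0000 theta=0.1000
After 1 (propagate distance d=28): x=3.8000 theta=0.1000
After 2 (thin lens f=12): x=3.8000 theta=-13/60 (≈-0.2167)
After 3 (propagate distance d=27): x=-2.0500 theta=-13/60 (≈-0.2167)
After 4 (thin lens f=20): x=-2.0500 theta=-137/1200 (≈-0.1142)
After 5 (propagate distance d=24 (to screen)): x=-4.7900 theta=-137/1200 (≈-0.1142)
Rounded to 4 decimal places: x = -4.7900

Answer: -4.7900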